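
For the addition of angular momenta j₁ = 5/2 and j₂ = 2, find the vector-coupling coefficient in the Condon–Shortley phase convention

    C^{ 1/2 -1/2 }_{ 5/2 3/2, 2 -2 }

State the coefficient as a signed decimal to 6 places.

triangle: 4!·1!·0!/6! = 24/720
(j±m)!: 4!·1!·0!·4!·0!·1! = 576
prefactor² = (2J+1)·Δ·N² = 192/5
  k=0: +1/(0!·4!·1!·0!·0!·0!) = 1/24
Σ = 1/24  ⇒  CG² = 192/5·1/24² = 1/15
CG = +√(1/15) = +0.258199

+√(1/15) ≈ +0.258199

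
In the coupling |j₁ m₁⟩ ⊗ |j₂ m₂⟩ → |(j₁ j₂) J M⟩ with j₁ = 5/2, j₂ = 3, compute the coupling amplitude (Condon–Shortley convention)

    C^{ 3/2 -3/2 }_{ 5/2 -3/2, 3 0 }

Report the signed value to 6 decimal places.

j₁+j₂−J=4  J+j₁−j₂=1  J−j₁+j₂=2  j₁+j₂+J+1=8
(j₁±m₁, j₂±m₂, J±M) = (1,4,3,3,0,3)
P² = 864/35
sum k=3..3:
  [3] −1/12 = -1/12
S = -1/12
C² = P²·S² = 6/35 ; C = -0.414039

-0.414039  (= −√(6/35))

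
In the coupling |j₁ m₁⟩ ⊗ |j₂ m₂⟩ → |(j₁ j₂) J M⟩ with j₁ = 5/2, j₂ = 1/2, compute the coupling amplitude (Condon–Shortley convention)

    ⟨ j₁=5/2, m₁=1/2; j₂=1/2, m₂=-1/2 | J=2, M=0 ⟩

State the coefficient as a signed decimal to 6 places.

j₁+j₂−J=1  J+j₁−j₂=4  J−j₁+j₂=0  j₁+j₂+J+1=6
(j₁±m₁, j₂±m₂, J±M) = (3,2,0,1,2,2)
P² = 8
sum k=0..0:
  [0] +1/4 = 1/4
S = 1/4
C² = P²·S² = 1/2 ; C = +0.707107

+√(1/2) = +0.707107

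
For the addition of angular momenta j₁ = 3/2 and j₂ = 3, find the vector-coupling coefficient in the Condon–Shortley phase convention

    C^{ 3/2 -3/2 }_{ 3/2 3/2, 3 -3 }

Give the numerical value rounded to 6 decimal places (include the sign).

√[4·3!0!3!/7! · 3!0!0!6!0!3!] = √(5184/7)
  +(−1)^0/∏(0,3,0,0,0,3)! = 1/36  (running 1/36)
⟨..|..⟩ = √(5184/7)·(1/36) = +0.755929

+0.755929  (= +√(4/7))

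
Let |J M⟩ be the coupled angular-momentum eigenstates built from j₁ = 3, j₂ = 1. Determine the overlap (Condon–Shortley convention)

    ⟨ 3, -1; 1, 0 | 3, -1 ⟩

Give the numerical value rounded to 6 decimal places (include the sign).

√[7·1!5!1!/8! · 2!4!1!1!2!4!] = √(48)
  +(−1)^0/∏(0,1,4,1,1,0)! = 1/24  (running 1/24)
  +(−1)^1/∏(1,0,3,0,2,1)! = -1/12  (running -1/24)
⟨..|..⟩ = √(48)·(-1/24) = -0.288675

-0.288675  (= −√(1/12))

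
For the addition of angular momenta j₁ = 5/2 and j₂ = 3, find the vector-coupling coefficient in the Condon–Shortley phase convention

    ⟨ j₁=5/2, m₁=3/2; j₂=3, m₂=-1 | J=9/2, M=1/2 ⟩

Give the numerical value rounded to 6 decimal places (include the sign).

+0.594588

√[10·1!4!5!/11! · 4!1!2!4!5!4!] = √(184320/77)
  +(−1)^0/∏(0,1,1,2,3,3)! = 1/72  (running 1/72)
  +(−1)^1/∏(1,0,0,1,4,4)! = -1/576  (running 7/576)
⟨..|..⟩ = √(184320/77)·(7/576) = +0.594588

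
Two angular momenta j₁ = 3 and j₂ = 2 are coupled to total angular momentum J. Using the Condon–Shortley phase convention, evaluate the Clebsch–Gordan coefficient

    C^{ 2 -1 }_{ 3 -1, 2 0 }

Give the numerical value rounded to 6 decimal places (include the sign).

+√(1/7) ≈ +0.377964

√[5·3!3!1!/8! · 2!4!2!2!1!3!] = √(36/7)
  +(−1)^1/∏(1,2,3,1,0,0)! = -1/12  (running -1/12)
  +(−1)^2/∏(2,1,2,0,1,1)! = 1/4  (running 1/6)
⟨..|..⟩ = √(36/7)·(1/6) = +0.377964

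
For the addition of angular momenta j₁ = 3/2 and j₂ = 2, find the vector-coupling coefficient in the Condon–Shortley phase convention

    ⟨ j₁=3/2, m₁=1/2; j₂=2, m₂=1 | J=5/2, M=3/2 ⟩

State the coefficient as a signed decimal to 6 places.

−√(1/35) = -0.169031

j₁+j₂−J=1  J+j₁−j₂=2  J−j₁+j₂=3  j₁+j₂+J+1=7
(j₁±m₁, j₂±m₂, J±M) = (2,1,3,1,4,1)
P² = 144/35
sum k=0..1:
  [0] +1/6 = 1/6
  [1] −1/4 = -1/4
S = -1/12
C² = P²·S² = 1/35 ; C = -0.169031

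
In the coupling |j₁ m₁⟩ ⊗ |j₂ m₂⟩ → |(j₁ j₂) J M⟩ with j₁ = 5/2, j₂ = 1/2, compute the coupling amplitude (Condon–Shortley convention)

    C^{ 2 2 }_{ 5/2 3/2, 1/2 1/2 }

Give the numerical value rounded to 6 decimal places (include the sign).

√[5·1!4!0!/6! · 4!1!1!0!4!0!] = √(96)
  +(−1)^1/∏(1,0,0,0,4,0)! = -1/24  (running -1/24)
⟨..|..⟩ = √(96)·(-1/24) = -0.408248

−√(1/6) = -0.408248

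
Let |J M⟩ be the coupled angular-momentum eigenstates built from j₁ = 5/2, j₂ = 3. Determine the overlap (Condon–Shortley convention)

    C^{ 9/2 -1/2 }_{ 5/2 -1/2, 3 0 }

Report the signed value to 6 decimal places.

−√(10/231) = -0.208063

√[10·1!4!5!/11! · 2!3!3!3!4!5!] = √(69120/77)
  +(−1)^0/∏(0,1,3,3,1,2)! = 1/72  (running 1/72)
  +(−1)^1/∏(1,0,2,2,2,3)! = -1/48  (running -1/144)
⟨..|..⟩ = √(69120/77)·(-1/144) = -0.208063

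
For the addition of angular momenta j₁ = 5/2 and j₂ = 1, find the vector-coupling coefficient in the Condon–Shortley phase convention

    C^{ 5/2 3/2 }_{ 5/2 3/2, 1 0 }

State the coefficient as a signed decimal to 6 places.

j₁+j₂−J=1  J+j₁−j₂=4  J−j₁+j₂=1  j₁+j₂+J+1=7
(j₁±m₁, j₂±m₂, J±M) = (4,1,1,1,4,1)
P² = 576/35
sum k=0..1:
  [0] +1/6 = 1/6
  [1] −1/24 = -1/24
S = 1/8
C² = P²·S² = 9/35 ; C = +0.507093

+0.507093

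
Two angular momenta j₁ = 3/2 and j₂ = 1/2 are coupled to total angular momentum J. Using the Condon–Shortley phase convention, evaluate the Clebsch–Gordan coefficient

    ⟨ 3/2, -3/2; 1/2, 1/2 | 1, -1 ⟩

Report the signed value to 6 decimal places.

j₁+j₂−J=1  J+j₁−j₂=2  J−j₁+j₂=0  j₁+j₂+J+1=4
(j₁±m₁, j₂±m₂, J±M) = (0,3,1,0,0,2)
P² = 3
sum k=1..1:
  [1] −1/2 = -1/2
S = -1/2
C² = P²·S² = 3/4 ; C = -0.866025

−√(3/4) ≈ -0.866025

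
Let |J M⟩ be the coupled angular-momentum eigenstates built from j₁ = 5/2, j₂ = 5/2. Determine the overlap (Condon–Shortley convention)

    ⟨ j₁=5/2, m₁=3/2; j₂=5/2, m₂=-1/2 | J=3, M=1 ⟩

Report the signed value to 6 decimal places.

j₁+j₂−J=2  J+j₁−j₂=3  J−j₁+j₂=3  j₁+j₂+J+1=9
(j₁±m₁, j₂±m₂, J±M) = (4,1,2,3,4,2)
P² = 96/5
sum k=0..1:
  [0] +1/8 = 1/8
  [1] −1/12 = -1/12
S = 1/24
C² = P²·S² = 1/30 ; C = +0.182574

+√(1/30) = +0.182574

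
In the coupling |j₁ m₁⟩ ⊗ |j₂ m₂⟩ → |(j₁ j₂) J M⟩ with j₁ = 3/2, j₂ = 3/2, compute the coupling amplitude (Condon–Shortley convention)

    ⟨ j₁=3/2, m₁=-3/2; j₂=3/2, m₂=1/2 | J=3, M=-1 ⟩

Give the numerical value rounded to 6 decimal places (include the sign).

j₁+j₂−J=0  J+j₁−j₂=3  J−j₁+j₂=3  j₁+j₂+J+1=7
(j₁±m₁, j₂±m₂, J±M) = (0,3,2,1,2,4)
P² = 144/5
sum k=0..0:
  [0] +1/12 = 1/12
S = 1/12
C² = P²·S² = 1/5 ; C = +0.447214

+0.447214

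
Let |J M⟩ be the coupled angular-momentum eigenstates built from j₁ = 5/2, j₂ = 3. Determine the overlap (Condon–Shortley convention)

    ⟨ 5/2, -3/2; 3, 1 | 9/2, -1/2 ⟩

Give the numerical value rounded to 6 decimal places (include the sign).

triangle: 1!×4!×5!/11! = 2880/39916800
(j±m)!: 1!×4!×4!×2!×4!×5! = 3317760
prefactor² = (2J+1)×Δ×N² = 184320/77
  k=0: +1/(0!×1!×4!×4!×0!×1!) = 1/576
  k=1: −1/(1!×0!×3!×3!×1!×2!) = -1/72
Σ = -7/576  ⇒  CG² = 184320/77×(-7/576)² = 35/99
CG = −√(35/99) = -0.594588

-0.594588  (= −√(35/99))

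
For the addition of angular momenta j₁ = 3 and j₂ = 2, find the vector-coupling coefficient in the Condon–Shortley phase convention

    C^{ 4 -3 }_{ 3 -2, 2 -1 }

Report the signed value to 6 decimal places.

j₁+j₂−J=1  J+j₁−j₂=5  J−j₁+j₂=3  j₁+j₂+J+1=10
(j₁±m₁, j₂±m₂, J±M) = (1,5,1,3,1,7)
P² = 6480
sum k=0..1:
  [0] +1/240 = 1/240
  [1] −1/144 = -1/144
S = -1/360
C² = P²·S² = 1/20 ; C = -0.223607

−√(1/20) = -0.223607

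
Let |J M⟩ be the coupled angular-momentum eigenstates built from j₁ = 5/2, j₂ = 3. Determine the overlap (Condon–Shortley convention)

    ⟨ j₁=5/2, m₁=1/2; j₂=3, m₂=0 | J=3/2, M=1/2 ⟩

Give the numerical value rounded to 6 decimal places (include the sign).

triangle: 4!·1!·2!/8! = 48/40320
(j±m)!: 3!·2!·3!·3!·2!·1! = 864
prefactor² = (2J+1)·Δ·N² = 144/35
  k=1: −1/(1!·3!·1!·2!·0!·0!) = -1/12
  k=2: +1/(2!·2!·0!·1!·1!·1!) = 1/4
Σ = 1/6  ⇒  CG² = 144/35·1/6² = 4/35
CG = +√(4/35) = +0.338062

+0.338062  (= +√(4/35))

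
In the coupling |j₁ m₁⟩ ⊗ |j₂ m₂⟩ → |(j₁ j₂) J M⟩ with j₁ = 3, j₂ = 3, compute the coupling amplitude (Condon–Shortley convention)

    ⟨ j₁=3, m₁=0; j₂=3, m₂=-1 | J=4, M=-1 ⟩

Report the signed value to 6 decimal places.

−√(15/154) ≈ -0.312094

j₁+j₂−J=2  J+j₁−j₂=4  J−j₁+j₂=4  j₁+j₂+J+1=11
(j₁±m₁, j₂±m₂, J±M) = (3,3,2,4,3,5)
P² = 124416/385
sum k=0..2:
  [0] +1/48 = 1/48
  [1] −1/24 = -1/24
  [2] +1/288 = 1/288
S = -5/288
C² = P²·S² = 15/154 ; C = -0.312094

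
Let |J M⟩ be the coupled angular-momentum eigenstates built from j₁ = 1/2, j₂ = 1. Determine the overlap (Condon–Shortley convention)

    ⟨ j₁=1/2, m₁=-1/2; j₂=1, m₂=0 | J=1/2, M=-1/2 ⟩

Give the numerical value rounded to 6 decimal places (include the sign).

triangle: 1!·0!·1!/3! = 1/6
(j±m)!: 0!·1!·1!·1!·0!·1! = 1
prefactor² = (2J+1)·Δ·N² = 1/3
  k=1: −1/(1!·0!·0!·0!·0!·1!) = -1
Σ = -1  ⇒  CG² = 1/3·(-1)² = 1/3
CG = −√(1/3) = -0.577350

-0.577350  (= −√(1/3))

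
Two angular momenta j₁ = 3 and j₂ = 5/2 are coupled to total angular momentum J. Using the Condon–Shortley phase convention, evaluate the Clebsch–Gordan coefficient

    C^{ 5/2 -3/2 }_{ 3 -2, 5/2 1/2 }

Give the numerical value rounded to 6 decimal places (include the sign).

triangle: 3!·3!·2!/9! = 72/362880
(j±m)!: 1!·5!·3!·2!·1!·4! = 34560
prefactor² = (2J+1)·Δ·N² = 288/7
  k=2: +1/(2!·1!·3!·1!·0!·1!) = 1/12
  k=3: −1/(3!·0!·2!·0!·1!·2!) = -1/24
Σ = 1/24  ⇒  CG² = 288/7·1/24² = 1/14
CG = +√(1/14) = +0.267261

+√(1/14) ≈ +0.267261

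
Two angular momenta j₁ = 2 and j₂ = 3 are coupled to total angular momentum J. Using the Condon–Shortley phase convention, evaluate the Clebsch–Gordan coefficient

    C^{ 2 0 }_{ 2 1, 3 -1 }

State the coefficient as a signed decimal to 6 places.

-0.377964  (= −√(1/7))

j₁+j₂−J=3  J+j₁−j₂=1  J−j₁+j₂=3  j₁+j₂+J+1=8
(j₁±m₁, j₂±m₂, J±M) = (3,1,2,4,2,2)
P² = 36/7
sum k=0..1:
  [0] +1/12 = 1/12
  [1] −1/4 = -1/4
S = -1/6
C² = P²·S² = 1/7 ; C = -0.377964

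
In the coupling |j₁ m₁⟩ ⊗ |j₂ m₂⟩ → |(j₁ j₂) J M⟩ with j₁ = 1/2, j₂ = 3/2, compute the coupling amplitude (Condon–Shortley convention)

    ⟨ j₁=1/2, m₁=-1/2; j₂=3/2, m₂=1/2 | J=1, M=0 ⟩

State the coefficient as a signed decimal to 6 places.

j₁+j₂−J=1  J+j₁−j₂=0  J−j₁+j₂=2  j₁+j₂+J+1=4
(j₁±m₁, j₂±m₂, J±M) = (0,1,2,1,1,1)
P² = 1/2
sum k=1..1:
  [1] −1/1 = -1
S = -1
C² = P²·S² = 1/2 ; C = -0.707107

−√(1/2) = -0.707107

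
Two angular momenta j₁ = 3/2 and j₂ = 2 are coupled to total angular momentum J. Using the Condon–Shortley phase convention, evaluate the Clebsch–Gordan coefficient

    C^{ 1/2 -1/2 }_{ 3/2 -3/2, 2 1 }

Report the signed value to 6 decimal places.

√[2·3!0!1!/5! · 0!3!3!1!0!1!] = √(18/5)
  +(−1)^3/∏(3,0,0,0,0,1)! = -1/6  (running -1/6)
⟨..|..⟩ = √(18/5)·(-1/6) = -0.316228

-0.316228  (= −√(1/10))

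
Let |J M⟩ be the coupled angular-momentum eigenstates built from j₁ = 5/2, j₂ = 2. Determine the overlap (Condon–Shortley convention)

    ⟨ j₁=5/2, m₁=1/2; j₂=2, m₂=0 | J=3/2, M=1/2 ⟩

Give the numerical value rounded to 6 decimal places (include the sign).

-0.239046

j₁+j₂−J=3  J+j₁−j₂=2  J−j₁+j₂=1  j₁+j₂+J+1=7
(j₁±m₁, j₂±m₂, J±M) = (3,2,2,2,2,1)
P² = 32/35
sum k=1..2:
  [1] −1/2 = -1/2
  [2] +1/4 = 1/4
S = -1/4
C² = P²·S² = 2/35 ; C = -0.239046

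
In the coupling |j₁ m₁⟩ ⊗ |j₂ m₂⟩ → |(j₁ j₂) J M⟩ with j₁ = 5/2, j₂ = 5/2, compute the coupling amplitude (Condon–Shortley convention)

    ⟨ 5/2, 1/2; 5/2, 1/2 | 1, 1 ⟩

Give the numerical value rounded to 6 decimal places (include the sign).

triangle: 4!×1!×1!/7! = 24/5040
(j±m)!: 3!×2!×3!×2!×2!×0! = 288
prefactor² = (2J+1)×Δ×N² = 144/35
  k=2: +1/(2!×2!×0!×1!×1!×0!) = 1/4
Σ = 1/4  ⇒  CG² = 144/35×1/4² = 9/35
CG = +√(9/35) = +0.507093

+0.507093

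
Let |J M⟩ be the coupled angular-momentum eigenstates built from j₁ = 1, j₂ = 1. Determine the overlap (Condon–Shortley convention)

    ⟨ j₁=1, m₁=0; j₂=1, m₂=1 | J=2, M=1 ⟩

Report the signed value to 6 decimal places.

triangle: 0!·2!·2!/5! = 4/120
(j±m)!: 1!·1!·2!·0!·3!·1! = 12
prefactor² = (2J+1)·Δ·N² = 2
  k=0: +1/(0!·0!·1!·2!·1!·0!) = 1/2
Σ = 1/2  ⇒  CG² = 2·1/2² = 1/2
CG = +√(1/2) = +0.707107

+0.707107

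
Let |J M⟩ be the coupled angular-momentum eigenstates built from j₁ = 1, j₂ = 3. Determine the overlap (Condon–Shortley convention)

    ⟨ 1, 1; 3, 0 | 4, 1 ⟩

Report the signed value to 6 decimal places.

j₁+j₂−J=0  J+j₁−j₂=2  J−j₁+j₂=6  j₁+j₂+J+1=9
(j₁±m₁, j₂±m₂, J±M) = (2,0,3,3,5,3)
P² = 12960/7
sum k=0..0:
  [0] +1/72 = 1/72
S = 1/72
C² = P²·S² = 5/14 ; C = +0.597614

+0.597614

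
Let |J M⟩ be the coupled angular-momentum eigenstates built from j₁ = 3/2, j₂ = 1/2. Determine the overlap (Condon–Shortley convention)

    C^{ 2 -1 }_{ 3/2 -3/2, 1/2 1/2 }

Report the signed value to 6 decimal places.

j₁+j₂−J=0  J+j₁−j₂=3  J−j₁+j₂=1  j₁+j₂+J+1=5
(j₁±m₁, j₂±m₂, J±M) = (0,3,1,0,1,3)
P² = 9
sum k=0..0:
  [0] +1/6 = 1/6
S = 1/6
C² = P²·S² = 1/4 ; C = +0.500000

+0.500000  (= +√(1/4))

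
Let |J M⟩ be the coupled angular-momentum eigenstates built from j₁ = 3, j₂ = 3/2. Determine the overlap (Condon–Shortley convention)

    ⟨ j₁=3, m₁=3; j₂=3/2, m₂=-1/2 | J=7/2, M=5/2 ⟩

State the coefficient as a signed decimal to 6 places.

√[8·1!5!2!/9! · 6!0!1!2!6!1!] = √(38400/7)
  +(−1)^0/∏(0,1,0,1,5,1)! = 1/120  (running 1/120)
⟨..|..⟩ = √(38400/7)·(1/120) = +0.617213

+0.617213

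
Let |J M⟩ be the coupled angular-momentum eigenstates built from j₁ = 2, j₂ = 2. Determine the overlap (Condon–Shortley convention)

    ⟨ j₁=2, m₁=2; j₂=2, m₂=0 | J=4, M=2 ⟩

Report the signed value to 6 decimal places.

j₁+j₂−J=0  J+j₁−j₂=4  J−j₁+j₂=4  j₁+j₂+J+1=9
(j₁±m₁, j₂±m₂, J±M) = (4,0,2,2,6,2)
P² = 13824/7
sum k=0..0:
  [0] +1/96 = 1/96
S = 1/96
C² = P²·S² = 3/14 ; C = +0.462910

+√(3/14) ≈ +0.462910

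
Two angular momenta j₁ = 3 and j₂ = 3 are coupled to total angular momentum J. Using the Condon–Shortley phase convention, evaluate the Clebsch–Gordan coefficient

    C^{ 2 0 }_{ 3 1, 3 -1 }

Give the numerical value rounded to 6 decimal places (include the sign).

j₁+j₂−J=4  J+j₁−j₂=2  J−j₁+j₂=2  j₁+j₂+J+1=9
(j₁±m₁, j₂±m₂, J±M) = (4,2,2,4,2,2)
P² = 256/21
sum k=0..2:
  [0] +1/96 = 1/96
  [1] −1/6 = -1/6
  [2] +1/16 = 1/16
S = -3/32
C² = P²·S² = 3/28 ; C = -0.327327

−√(3/28) = -0.327327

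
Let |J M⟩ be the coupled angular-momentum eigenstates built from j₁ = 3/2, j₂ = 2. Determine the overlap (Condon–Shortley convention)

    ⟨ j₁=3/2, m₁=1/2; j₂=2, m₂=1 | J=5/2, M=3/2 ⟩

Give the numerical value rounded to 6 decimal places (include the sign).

j₁+j₂−J=1  J+j₁−j₂=2  J−j₁+j₂=3  j₁+j₂+J+1=7
(j₁±m₁, j₂±m₂, J±M) = (2,1,3,1,4,1)
P² = 144/35
sum k=0..1:
  [0] +1/6 = 1/6
  [1] −1/4 = -1/4
S = -1/12
C² = P²·S² = 1/35 ; C = -0.169031

−√(1/35) = -0.169031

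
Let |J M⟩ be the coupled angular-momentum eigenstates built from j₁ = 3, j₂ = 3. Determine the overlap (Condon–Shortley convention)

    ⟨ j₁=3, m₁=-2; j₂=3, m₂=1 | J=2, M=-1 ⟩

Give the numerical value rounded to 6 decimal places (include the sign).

-0.422577

√[5·4!2!2!/9! · 1!5!4!2!1!3!] = √(320/7)
  +(−1)^3/∏(3,1,2,1,0,1)! = -1/12  (running -1/12)
  +(−1)^4/∏(4,0,1,0,1,2)! = 1/48  (running -1/16)
⟨..|..⟩ = √(320/7)·(-1/16) = -0.422577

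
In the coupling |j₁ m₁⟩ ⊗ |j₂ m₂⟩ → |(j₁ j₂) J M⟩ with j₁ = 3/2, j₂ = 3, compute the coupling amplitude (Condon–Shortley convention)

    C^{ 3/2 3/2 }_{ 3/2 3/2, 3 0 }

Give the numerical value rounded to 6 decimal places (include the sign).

+√(1/35) = +0.169031

j₁+j₂−J=3  J+j₁−j₂=0  J−j₁+j₂=3  j₁+j₂+J+1=7
(j₁±m₁, j₂±m₂, J±M) = (3,0,3,3,3,0)
P² = 1296/35
sum k=0..0:
  [0] +1/36 = 1/36
S = 1/36
C² = P²·S² = 1/35 ; C = +0.169031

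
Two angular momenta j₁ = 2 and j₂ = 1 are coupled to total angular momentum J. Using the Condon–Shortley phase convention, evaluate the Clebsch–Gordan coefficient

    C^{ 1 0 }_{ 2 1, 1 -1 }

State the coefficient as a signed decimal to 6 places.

+√(3/10) ≈ +0.547723

j₁+j₂−J=2  J+j₁−j₂=2  J−j₁+j₂=0  j₁+j₂+J+1=5
(j₁±m₁, j₂±m₂, J±M) = (3,1,0,2,1,1)
P² = 6/5
sum k=0..0:
  [0] +1/2 = 1/2
S = 1/2
C² = P²·S² = 3/10 ; C = +0.547723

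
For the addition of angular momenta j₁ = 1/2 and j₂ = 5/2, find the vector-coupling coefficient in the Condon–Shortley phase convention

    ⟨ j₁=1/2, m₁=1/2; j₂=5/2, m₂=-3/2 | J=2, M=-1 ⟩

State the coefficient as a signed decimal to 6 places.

+0.816497

√[5·1!0!4!/6! · 1!0!1!4!1!3!] = √(24)
  +(−1)^0/∏(0,1,0,1,0,3)! = 1/6  (running 1/6)
⟨..|..⟩ = √(24)·(1/6) = +0.816497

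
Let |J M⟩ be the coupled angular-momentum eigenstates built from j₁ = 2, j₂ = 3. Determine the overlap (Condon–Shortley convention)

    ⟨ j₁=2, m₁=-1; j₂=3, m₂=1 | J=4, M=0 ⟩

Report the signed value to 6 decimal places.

−√(5/14) ≈ -0.597614

j₁+j₂−J=1  J+j₁−j₂=3  J−j₁+j₂=5  j₁+j₂+J+1=10
(j₁±m₁, j₂±m₂, J±M) = (1,3,4,2,4,4)
P² = 10368/35
sum k=0..1:
  [0] +1/144 = 1/144
  [1] −1/24 = -1/24
S = -5/144
C² = P²·S² = 5/14 ; C = -0.597614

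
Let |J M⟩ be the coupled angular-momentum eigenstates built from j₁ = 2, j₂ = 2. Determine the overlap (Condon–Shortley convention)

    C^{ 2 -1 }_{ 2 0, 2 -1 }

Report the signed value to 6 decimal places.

√[5·2!2!2!/7! · 2!2!1!3!1!3!] = √(8/7)
  +(−1)^0/∏(0,2,2,1,0,1)! = 1/4  (running 1/4)
  +(−1)^1/∏(1,1,1,0,1,2)! = -1/2  (running -1/4)
⟨..|..⟩ = √(8/7)·(-1/4) = -0.267261

−√(1/14) ≈ -0.267261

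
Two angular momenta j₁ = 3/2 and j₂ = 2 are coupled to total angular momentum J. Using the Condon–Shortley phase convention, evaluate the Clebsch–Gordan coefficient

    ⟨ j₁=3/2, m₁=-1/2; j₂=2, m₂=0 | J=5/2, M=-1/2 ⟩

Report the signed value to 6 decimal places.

-0.292770  (= −√(3/35))

j₁+j₂−J=1  J+j₁−j₂=2  J−j₁+j₂=3  j₁+j₂+J+1=7
(j₁±m₁, j₂±m₂, J±M) = (1,2,2,2,2,3)
P² = 48/35
sum k=0..1:
  [0] +1/4 = 1/4
  [1] −1/2 = -1/2
S = -1/4
C² = P²·S² = 3/35 ; C = -0.292770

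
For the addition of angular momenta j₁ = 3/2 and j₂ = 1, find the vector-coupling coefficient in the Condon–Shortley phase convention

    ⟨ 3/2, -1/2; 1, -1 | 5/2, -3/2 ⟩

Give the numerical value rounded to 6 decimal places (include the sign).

j₁+j₂−J=0  J+j₁−j₂=3  J−j₁+j₂=2  j₁+j₂+J+1=6
(j₁±m₁, j₂±m₂, J±M) = (1,2,0,2,1,4)
P² = 48/5
sum k=0..0:
  [0] +1/4 = 1/4
S = 1/4
C² = P²·S² = 3/5 ; C = +0.774597

+√(3/5) = +0.774597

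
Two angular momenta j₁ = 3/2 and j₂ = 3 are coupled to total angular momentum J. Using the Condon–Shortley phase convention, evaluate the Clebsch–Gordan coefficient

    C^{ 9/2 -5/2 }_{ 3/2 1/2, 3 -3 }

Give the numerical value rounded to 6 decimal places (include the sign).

+√(1/12) = +0.288675

j₁+j₂−J=0  J+j₁−j₂=3  J−j₁+j₂=6  j₁+j₂+J+1=10
(j₁±m₁, j₂±m₂, J±M) = (2,1,0,6,2,7)
P² = 172800
sum k=0..0:
  [0] +1/1440 = 1/1440
S = 1/1440
C² = P²·S² = 1/12 ; C = +0.288675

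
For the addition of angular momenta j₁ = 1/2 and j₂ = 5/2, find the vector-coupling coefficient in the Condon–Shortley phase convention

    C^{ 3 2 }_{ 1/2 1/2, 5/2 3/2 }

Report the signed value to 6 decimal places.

j₁+j₂−J=0  J+j₁−j₂=1  J−j₁+j₂=5  j₁+j₂+J+1=7
(j₁±m₁, j₂±m₂, J±M) = (1,0,4,1,5,1)
P² = 480
sum k=0..0:
  [0] +1/24 = 1/24
S = 1/24
C² = P²·S² = 5/6 ; C = +0.912871

+√(5/6) = +0.912871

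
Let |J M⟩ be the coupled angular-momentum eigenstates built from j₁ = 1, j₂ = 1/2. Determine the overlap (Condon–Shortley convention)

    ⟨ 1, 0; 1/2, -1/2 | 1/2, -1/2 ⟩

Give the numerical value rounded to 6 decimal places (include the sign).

+√(1/3) ≈ +0.577350

j₁+j₂−J=1  J+j₁−j₂=1  J−j₁+j₂=0  j₁+j₂+J+1=3
(j₁±m₁, j₂±m₂, J±M) = (1,1,0,1,0,1)
P² = 1/3
sum k=0..0:
  [0] +1/1 = 1
S = 1
C² = P²·S² = 1/3 ; C = +0.577350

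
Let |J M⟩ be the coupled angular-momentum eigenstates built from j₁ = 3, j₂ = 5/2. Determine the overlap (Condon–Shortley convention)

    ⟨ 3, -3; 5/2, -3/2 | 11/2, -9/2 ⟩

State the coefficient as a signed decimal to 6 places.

+√(5/11) = +0.674200

triangle: 0!×6!×5!/12! = 86400/479001600
(j±m)!: 0!×6!×1!×4!×1!×10! = 62705664000
prefactor² = (2J+1)×Δ×N² = 1492992000/11
  k=0: +1/(0!×0!×6!×1!×0!×4!) = 1/17280
Σ = 1/17280  ⇒  CG² = 1492992000/11×1/17280² = 5/11
CG = +√(5/11) = +0.674200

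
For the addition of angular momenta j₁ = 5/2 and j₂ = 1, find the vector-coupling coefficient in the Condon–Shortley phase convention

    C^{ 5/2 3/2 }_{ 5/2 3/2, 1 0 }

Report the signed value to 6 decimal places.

+0.507093  (= +√(9/35))

√[6·1!4!1!/7! · 4!1!1!1!4!1!] = √(576/35)
  +(−1)^0/∏(0,1,1,1,3,0)! = 1/6  (running 1/6)
  +(−1)^1/∏(1,0,0,0,4,1)! = -1/24  (running 1/8)
⟨..|..⟩ = √(576/35)·(1/8) = +0.507093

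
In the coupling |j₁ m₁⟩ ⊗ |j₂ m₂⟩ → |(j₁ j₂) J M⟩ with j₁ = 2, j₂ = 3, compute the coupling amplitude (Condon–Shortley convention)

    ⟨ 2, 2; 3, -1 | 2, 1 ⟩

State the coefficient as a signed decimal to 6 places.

triangle: 3!×1!×3!/8! = 36/40320
(j±m)!: 4!×0!×2!×4!×3!×1! = 6912
prefactor² = (2J+1)×Δ×N² = 216/7
  k=0: +1/(0!×3!×0!×2!×1!×1!) = 1/12
Σ = 1/12  ⇒  CG² = 216/7×1/12² = 3/14
CG = +√(3/14) = +0.462910

+0.462910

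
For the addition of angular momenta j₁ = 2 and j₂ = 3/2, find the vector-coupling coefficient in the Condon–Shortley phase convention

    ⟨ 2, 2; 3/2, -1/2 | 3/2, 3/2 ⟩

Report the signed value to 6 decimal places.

+√(2/5) = +0.632456

j₁+j₂−J=2  J+j₁−j₂=2  J−j₁+j₂=1  j₁+j₂+J+1=6
(j₁±m₁, j₂±m₂, J±M) = (4,0,1,2,3,0)
P² = 32/5
sum k=0..0:
  [0] +1/4 = 1/4
S = 1/4
C² = P²·S² = 2/5 ; C = +0.632456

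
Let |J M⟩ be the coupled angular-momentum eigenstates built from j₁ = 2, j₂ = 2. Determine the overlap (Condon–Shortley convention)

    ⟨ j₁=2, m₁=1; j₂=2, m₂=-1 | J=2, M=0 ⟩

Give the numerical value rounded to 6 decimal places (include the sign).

+√(1/14) = +0.267261

triangle: 2!·2!·2!/7! = 8/5040
(j±m)!: 3!·1!·1!·3!·2!·2! = 144
prefactor² = (2J+1)·Δ·N² = 8/7
  k=0: +1/(0!·2!·1!·1!·1!·1!) = 1/2
  k=1: −1/(1!·1!·0!·0!·2!·2!) = -1/4
Σ = 1/4  ⇒  CG² = 8/7·1/4² = 1/14
CG = +√(1/14) = +0.267261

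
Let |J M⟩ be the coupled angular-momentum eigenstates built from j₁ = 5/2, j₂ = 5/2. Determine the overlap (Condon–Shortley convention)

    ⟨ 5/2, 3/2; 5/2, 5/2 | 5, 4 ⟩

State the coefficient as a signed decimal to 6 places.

+√(1/2) ≈ +0.707107

j₁+j₂−J=0  J+j₁−j₂=5  J−j₁+j₂=5  j₁+j₂+J+1=11
(j₁±m₁, j₂±m₂, J±M) = (4,1,5,0,9,1)
P² = 4147200
sum k=0..0:
  [0] +1/2880 = 1/2880
S = 1/2880
C² = P²·S² = 1/2 ; C = +0.707107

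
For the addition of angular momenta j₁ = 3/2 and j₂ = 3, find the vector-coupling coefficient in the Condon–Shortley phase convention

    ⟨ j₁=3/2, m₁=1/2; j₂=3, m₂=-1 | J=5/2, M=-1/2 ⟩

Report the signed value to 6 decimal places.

j₁+j₂−J=2  J+j₁−j₂=1  J−j₁+j₂=4  j₁+j₂+J+1=8
(j₁±m₁, j₂±m₂, J±M) = (2,1,2,4,2,3)
P² = 288/35
sum k=0..1:
  [0] +1/8 = 1/8
  [1] −1/6 = -1/6
S = -1/24
C² = P²·S² = 1/70 ; C = -0.119523

-0.119523  (= −√(1/70))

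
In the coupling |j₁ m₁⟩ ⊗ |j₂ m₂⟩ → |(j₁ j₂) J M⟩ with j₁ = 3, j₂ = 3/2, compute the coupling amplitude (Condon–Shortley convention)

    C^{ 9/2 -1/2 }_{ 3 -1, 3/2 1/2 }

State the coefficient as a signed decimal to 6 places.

+0.597614  (= +√(5/14))

triangle: 0!×6!×3!/10! = 4320/3628800
(j±m)!: 2!×4!×2!×1!×4!×5! = 276480
prefactor² = (2J+1)×Δ×N² = 23040/7
  k=0: +1/(0!×0!×4!×2!×2!×1!) = 1/96
Σ = 1/96  ⇒  CG² = 23040/7×1/96² = 5/14
CG = +√(5/14) = +0.597614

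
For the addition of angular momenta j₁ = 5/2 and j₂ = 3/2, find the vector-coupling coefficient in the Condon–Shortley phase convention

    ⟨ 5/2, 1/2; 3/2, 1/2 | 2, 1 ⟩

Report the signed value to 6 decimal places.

−√(25/84) = -0.545545

triangle: 2!·3!·1!/7! = 12/5040
(j±m)!: 3!·2!·2!·1!·3!·1! = 144
prefactor² = (2J+1)·Δ·N² = 12/7
  k=1: −1/(1!·1!·1!·1!·2!·0!) = -1/2
  k=2: +1/(2!·0!·0!·0!·3!·1!) = 1/12
Σ = -5/12  ⇒  CG² = 12/7·(-5/12)² = 25/84
CG = −√(25/84) = -0.545545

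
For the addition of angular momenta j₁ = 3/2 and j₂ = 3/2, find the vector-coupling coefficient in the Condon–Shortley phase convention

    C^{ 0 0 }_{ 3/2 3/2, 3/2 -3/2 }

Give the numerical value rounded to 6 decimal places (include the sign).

+0.500000  (= +√(1/4))

triangle: 3!×0!×0!/4! = 6/24
(j±m)!: 3!×0!×0!×3!×0!×0! = 36
prefactor² = (2J+1)×Δ×N² = 9
  k=0: +1/(0!×3!×0!×0!×0!×0!) = 1/6
Σ = 1/6  ⇒  CG² = 9×1/6² = 1/4
CG = +√(1/4) = +0.500000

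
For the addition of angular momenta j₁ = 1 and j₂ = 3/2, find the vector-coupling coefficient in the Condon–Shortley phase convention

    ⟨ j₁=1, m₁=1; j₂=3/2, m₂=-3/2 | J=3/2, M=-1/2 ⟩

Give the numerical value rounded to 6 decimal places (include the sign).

+0.632456

√[4·1!1!2!/5! · 2!0!0!3!1!2!] = √(8/5)
  +(−1)^0/∏(0,1,0,0,1,2)! = 1/2  (running 1/2)
⟨..|..⟩ = √(8/5)·(1/2) = +0.632456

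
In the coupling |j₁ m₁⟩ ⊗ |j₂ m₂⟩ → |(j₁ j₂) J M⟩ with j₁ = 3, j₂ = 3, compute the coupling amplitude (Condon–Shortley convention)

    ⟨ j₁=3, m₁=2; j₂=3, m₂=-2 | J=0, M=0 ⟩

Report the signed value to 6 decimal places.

√[1·6!0!0!/7! · 5!1!1!5!0!0!] = √(14400/7)
  +(−1)^1/∏(1,5,0,0,0,0)! = -1/120  (running -1/120)
⟨..|..⟩ = √(14400/7)·(-1/120) = -0.377964

-0.377964  (= −√(1/7))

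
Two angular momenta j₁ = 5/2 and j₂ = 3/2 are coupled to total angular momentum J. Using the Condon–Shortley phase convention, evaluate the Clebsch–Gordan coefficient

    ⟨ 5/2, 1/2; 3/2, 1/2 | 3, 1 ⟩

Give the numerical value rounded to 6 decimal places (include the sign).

-0.129099

triangle: 1!·4!·2!/8! = 48/40320
(j±m)!: 3!·2!·2!·1!·4!·2! = 1152
prefactor² = (2J+1)·Δ·N² = 48/5
  k=0: +1/(0!·1!·2!·2!·2!·0!) = 1/8
  k=1: −1/(1!·0!·1!·1!·3!·1!) = -1/6
Σ = -1/24  ⇒  CG² = 48/5·(-1/24)² = 1/60
CG = −√(1/60) = -0.129099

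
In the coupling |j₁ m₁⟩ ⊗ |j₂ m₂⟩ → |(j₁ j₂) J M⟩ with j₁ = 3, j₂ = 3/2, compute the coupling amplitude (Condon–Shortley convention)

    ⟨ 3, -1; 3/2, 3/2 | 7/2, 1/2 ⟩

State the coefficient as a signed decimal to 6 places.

triangle: 1!*5!*2!/9! = 240/362880
(j±m)!: 2!*4!*3!*0!*4!*3! = 41472
prefactor² = (2J+1)*Δ*N² = 1536/7
  k=1: −1/(1!*0!*3!*2!*2!*0!) = -1/24
Σ = -1/24  ⇒  CG² = 1536/7*(-1/24)² = 8/21
CG = −√(8/21) = -0.617213

-0.617213  (= −√(8/21))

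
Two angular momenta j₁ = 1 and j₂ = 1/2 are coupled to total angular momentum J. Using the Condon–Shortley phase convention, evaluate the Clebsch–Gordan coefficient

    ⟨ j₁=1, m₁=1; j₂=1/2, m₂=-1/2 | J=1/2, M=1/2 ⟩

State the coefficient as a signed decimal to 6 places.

j₁+j₂−J=1  J+j₁−j₂=1  J−j₁+j₂=0  j₁+j₂+J+1=3
(j₁±m₁, j₂±m₂, J±M) = (2,0,0,1,1,0)
P² = 2/3
sum k=0..0:
  [0] +1/1 = 1
S = 1
C² = P²·S² = 2/3 ; C = +0.816497

+0.816497  (= +√(2/3))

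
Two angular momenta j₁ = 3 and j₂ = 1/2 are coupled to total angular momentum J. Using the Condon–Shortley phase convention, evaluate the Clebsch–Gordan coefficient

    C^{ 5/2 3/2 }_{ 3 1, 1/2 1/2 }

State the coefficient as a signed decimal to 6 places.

√[6·1!5!0!/7! · 4!2!1!0!4!1!] = √(1152/7)
  +(−1)^1/∏(1,0,1,0,4,0)! = -1/24  (running -1/24)
⟨..|..⟩ = √(1152/7)·(-1/24) = -0.534522

-0.534522  (= −√(2/7))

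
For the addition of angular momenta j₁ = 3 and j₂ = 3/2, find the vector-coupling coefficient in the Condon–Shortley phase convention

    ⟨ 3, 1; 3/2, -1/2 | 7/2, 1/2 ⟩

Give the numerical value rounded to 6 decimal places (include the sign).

j₁+j₂−J=1  J+j₁−j₂=5  J−j₁+j₂=2  j₁+j₂+J+1=9
(j₁±m₁, j₂±m₂, J±M) = (4,2,1,2,4,3)
P² = 512/7
sum k=0..1:
  [0] +1/12 = 1/12
  [1] −1/48 = -1/48
S = 1/16
C² = P²·S² = 2/7 ; C = +0.534522

+√(2/7) = +0.534522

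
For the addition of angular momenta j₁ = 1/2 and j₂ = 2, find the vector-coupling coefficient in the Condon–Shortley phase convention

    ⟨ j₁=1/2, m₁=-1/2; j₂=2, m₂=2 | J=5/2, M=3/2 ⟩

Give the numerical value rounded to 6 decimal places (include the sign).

j₁+j₂−J=0  J+j₁−j₂=1  J−j₁+j₂=4  j₁+j₂+J+1=6
(j₁±m₁, j₂±m₂, J±M) = (0,1,4,0,4,1)
P² = 576/5
sum k=0..0:
  [0] +1/24 = 1/24
S = 1/24
C² = P²·S² = 1/5 ; C = +0.447214

+√(1/5) ≈ +0.447214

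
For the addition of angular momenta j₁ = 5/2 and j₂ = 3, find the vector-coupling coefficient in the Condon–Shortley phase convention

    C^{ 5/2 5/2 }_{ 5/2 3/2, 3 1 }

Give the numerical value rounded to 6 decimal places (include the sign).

−√(2/7) = -0.534522

triangle: 3!*2!*3!/9! = 72/362880
(j±m)!: 4!*1!*4!*2!*5!*0! = 138240
prefactor² = (2J+1)*Δ*N² = 1152/7
  k=1: −1/(1!*2!*0!*3!*2!*0!) = -1/24
Σ = -1/24  ⇒  CG² = 1152/7*(-1/24)² = 2/7
CG = −√(2/7) = -0.534522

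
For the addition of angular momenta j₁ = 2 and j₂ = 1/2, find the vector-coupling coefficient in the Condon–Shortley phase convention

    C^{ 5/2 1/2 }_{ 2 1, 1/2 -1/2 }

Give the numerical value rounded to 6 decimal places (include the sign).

triangle: 0!*4!*1!/6! = 24/720
(j±m)!: 3!*1!*0!*1!*3!*2! = 72
prefactor² = (2J+1)*Δ*N² = 72/5
  k=0: +1/(0!*0!*1!*0!*3!*1!) = 1/6
Σ = 1/6  ⇒  CG² = 72/5*1/6² = 2/5
CG = +√(2/5) = +0.632456

+√(2/5) ≈ +0.632456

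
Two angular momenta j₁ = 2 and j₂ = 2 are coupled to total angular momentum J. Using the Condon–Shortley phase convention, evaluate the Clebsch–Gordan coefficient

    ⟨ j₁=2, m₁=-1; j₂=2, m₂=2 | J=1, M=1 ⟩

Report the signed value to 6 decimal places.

√[3·3!1!1!/6! · 1!3!4!0!2!0!] = √(36/5)
  +(−1)^3/∏(3,0,0,1,1,0)! = -1/6  (running -1/6)
⟨..|..⟩ = √(36/5)·(-1/6) = -0.447214

-0.447214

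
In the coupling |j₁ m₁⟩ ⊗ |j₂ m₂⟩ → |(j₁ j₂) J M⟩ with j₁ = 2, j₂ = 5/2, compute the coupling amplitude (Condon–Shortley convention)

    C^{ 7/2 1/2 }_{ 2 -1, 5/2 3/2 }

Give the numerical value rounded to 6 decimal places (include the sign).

−√(121/315) ≈ -0.619780

j₁+j₂−J=1  J+j₁−j₂=3  J−j₁+j₂=4  j₁+j₂+J+1=9
(j₁±m₁, j₂±m₂, J±M) = (1,3,4,1,4,3)
P² = 2304/35
sum k=0..1:
  [0] +1/144 = 1/144
  [1] −1/12 = -1/12
S = -11/144
C² = P²·S² = 121/315 ; C = -0.619780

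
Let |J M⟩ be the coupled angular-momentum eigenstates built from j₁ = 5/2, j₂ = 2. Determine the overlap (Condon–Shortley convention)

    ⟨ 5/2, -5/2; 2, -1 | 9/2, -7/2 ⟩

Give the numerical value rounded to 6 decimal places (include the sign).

+√(4/9) ≈ +0.666667

triangle: 0!·5!·4!/10! = 2880/3628800
(j±m)!: 0!·5!·1!·3!·1!·8! = 29030400
prefactor² = (2J+1)·Δ·N² = 230400
  k=0: +1/(0!·0!·5!·1!·0!·3!) = 1/720
Σ = 1/720  ⇒  CG² = 230400·1/720² = 4/9
CG = +√(4/9) = +0.666667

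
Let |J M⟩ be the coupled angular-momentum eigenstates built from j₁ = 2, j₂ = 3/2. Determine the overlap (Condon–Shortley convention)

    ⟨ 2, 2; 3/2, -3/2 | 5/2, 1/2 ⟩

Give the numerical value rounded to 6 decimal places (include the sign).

+√(6/35) ≈ +0.414039

triangle: 1!*3!*2!/7! = 12/5040
(j±m)!: 4!*0!*0!*3!*3!*2! = 1728
prefactor² = (2J+1)*Δ*N² = 864/35
  k=0: +1/(0!*1!*0!*0!*3!*2!) = 1/12
Σ = 1/12  ⇒  CG² = 864/35*1/12² = 6/35
CG = +√(6/35) = +0.414039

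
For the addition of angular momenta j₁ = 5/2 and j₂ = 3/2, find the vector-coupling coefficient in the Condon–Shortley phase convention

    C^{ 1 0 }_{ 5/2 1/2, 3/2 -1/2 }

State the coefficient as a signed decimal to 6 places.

-0.547723

j₁+j₂−J=3  J+j₁−j₂=2  J−j₁+j₂=0  j₁+j₂+J+1=6
(j₁±m₁, j₂±m₂, J±M) = (3,2,1,2,1,1)
P² = 6/5
sum k=1..1:
  [1] −1/2 = -1/2
S = -1/2
C² = P²·S² = 3/10 ; C = -0.547723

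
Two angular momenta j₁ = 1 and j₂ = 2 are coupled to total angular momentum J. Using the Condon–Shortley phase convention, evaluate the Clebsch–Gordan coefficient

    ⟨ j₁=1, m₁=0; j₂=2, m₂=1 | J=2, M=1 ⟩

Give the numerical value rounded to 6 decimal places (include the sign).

√[5·1!1!3!/6! · 1!1!3!1!3!1!] = √(3/2)
  +(−1)^0/∏(0,1,1,3,0,0)! = 1/6  (running 1/6)
  +(−1)^1/∏(1,0,0,2,1,1)! = -1/2  (running -1/3)
⟨..|..⟩ = √(3/2)·(-1/3) = -0.408248

−√(1/6) ≈ -0.408248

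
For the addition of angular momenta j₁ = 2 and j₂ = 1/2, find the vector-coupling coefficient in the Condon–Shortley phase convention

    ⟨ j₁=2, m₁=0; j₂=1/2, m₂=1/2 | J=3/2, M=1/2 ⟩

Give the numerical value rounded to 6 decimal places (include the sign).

triangle: 1!*3!*0!/5! = 6/120
(j±m)!: 2!*2!*1!*0!*2!*1! = 8
prefactor² = (2J+1)*Δ*N² = 8/5
  k=1: −1/(1!*0!*1!*0!*2!*0!) = -1/2
Σ = -1/2  ⇒  CG² = 8/5*(-1/2)² = 2/5
CG = −√(2/5) = -0.632456

−√(2/5) ≈ -0.632456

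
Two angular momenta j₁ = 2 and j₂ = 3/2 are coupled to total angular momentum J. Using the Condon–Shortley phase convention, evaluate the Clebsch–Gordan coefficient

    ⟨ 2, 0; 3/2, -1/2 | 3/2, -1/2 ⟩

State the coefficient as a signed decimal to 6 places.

√[4·2!2!1!/6! · 2!2!1!2!1!2!] = √(16/45)
  +(−1)^0/∏(0,2,2,1,0,0)! = 1/4  (running 1/4)
  +(−1)^1/∏(1,1,1,0,1,1)! = -1  (running -3/4)
⟨..|..⟩ = √(16/45)·(-3/4) = -0.447214

-0.447214  (= −√(1/5))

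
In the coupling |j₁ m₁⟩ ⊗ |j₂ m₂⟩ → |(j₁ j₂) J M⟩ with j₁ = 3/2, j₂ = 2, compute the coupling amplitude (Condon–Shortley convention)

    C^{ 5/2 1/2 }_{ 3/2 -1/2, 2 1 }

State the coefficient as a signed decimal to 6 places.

j₁+j₂−J=1  J+j₁−j₂=2  J−j₁+j₂=3  j₁+j₂+J+1=7
(j₁±m₁, j₂±m₂, J±M) = (1,2,3,1,3,2)
P² = 72/35
sum k=0..1:
  [0] +1/12 = 1/12
  [1] −1/2 = -1/2
S = -5/12
C² = P²·S² = 5/14 ; C = -0.597614

-0.597614  (= −√(5/14))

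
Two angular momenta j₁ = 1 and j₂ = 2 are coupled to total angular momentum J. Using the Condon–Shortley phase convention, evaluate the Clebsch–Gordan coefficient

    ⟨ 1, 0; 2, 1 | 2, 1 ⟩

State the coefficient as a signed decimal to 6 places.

-0.408248

j₁+j₂−J=1  J+j₁−j₂=1  J−j₁+j₂=3  j₁+j₂+J+1=6
(j₁±m₁, j₂±m₂, J±M) = (1,1,3,1,3,1)
P² = 3/2
sum k=0..1:
  [0] +1/6 = 1/6
  [1] −1/2 = -1/2
S = -1/3
C² = P²·S² = 1/6 ; C = -0.408248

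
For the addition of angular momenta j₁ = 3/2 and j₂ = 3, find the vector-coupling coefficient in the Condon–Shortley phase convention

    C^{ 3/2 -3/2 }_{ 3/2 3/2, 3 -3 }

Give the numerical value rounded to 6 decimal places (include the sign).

+√(4/7) = +0.755929

triangle: 3!×0!×3!/7! = 36/5040
(j±m)!: 3!×0!×0!×6!×0!×3! = 25920
prefactor² = (2J+1)×Δ×N² = 5184/7
  k=0: +1/(0!×3!×0!×0!×0!×3!) = 1/36
Σ = 1/36  ⇒  CG² = 5184/7×1/36² = 4/7
CG = +√(4/7) = +0.755929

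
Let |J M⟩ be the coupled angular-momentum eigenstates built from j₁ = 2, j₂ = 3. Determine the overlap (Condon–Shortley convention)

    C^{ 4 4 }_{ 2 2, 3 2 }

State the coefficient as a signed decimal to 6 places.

triangle: 1!·3!·5!/10! = 720/3628800
(j±m)!: 4!·0!·5!·1!·8!·0! = 116121600
prefactor² = (2J+1)·Δ·N² = 207360
  k=0: +1/(0!·1!·0!·5!·3!·0!) = 1/720
Σ = 1/720  ⇒  CG² = 207360·1/720² = 2/5
CG = +√(2/5) = +0.632456

+√(2/5) = +0.632456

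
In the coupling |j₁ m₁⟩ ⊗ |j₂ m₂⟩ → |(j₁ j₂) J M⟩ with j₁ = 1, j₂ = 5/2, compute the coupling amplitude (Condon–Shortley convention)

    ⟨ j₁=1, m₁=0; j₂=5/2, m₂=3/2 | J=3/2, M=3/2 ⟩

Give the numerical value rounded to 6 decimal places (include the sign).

-0.516398  (= −√(4/15))

√[4·2!0!3!/6! · 1!1!4!1!3!0!] = √(48/5)
  +(−1)^1/∏(1,1,0,3,0,0)! = -1/6  (running -1/6)
⟨..|..⟩ = √(48/5)·(-1/6) = -0.516398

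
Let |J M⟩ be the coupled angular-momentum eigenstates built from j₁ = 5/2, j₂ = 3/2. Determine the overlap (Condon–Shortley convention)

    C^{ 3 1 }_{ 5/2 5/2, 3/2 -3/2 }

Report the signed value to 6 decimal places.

j₁+j₂−J=1  J+j₁−j₂=4  J−j₁+j₂=2  j₁+j₂+J+1=8
(j₁±m₁, j₂±m₂, J±M) = (5,0,0,3,4,2)
P² = 288
sum k=0..0:
  [0] +1/48 = 1/48
S = 1/48
C² = P²·S² = 1/8 ; C = +0.353553

+0.353553  (= +√(1/8))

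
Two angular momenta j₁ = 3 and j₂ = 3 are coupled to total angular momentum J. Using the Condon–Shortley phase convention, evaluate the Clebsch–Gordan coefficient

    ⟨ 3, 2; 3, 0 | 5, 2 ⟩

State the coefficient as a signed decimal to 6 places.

+0.577350

j₁+j₂−J=1  J+j₁−j₂=5  J−j₁+j₂=5  j₁+j₂+J+1=12
(j₁±m₁, j₂±m₂, J±M) = (5,1,3,3,7,3)
P² = 43200
sum k=0..1:
  [0] +1/288 = 1/288
  [1] −1/1440 = -1/1440
S = 1/360
C² = P²·S² = 1/3 ; C = +0.577350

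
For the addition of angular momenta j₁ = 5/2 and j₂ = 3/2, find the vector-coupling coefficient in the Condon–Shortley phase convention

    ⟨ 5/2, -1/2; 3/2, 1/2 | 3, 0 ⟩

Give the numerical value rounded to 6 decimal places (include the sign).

-0.447214  (= −√(1/5))

triangle: 1!×4!×2!/8! = 48/40320
(j±m)!: 2!×3!×2!×1!×3!×3! = 864
prefactor² = (2J+1)×Δ×N² = 36/5
  k=0: +1/(0!×1!×3!×2!×1!×0!) = 1/12
  k=1: −1/(1!×0!×2!×1!×2!×1!) = -1/4
Σ = -1/6  ⇒  CG² = 36/5×(-1/6)² = 1/5
CG = −√(1/5) = -0.447214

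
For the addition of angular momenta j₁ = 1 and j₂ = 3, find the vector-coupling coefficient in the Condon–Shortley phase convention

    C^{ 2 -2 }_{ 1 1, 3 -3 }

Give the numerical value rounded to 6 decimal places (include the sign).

j₁+j₂−J=2  J+j₁−j₂=0  J−j₁+j₂=4  j₁+j₂+J+1=7
(j₁±m₁, j₂±m₂, J±M) = (2,0,0,6,0,4)
P² = 11520/7
sum k=0..0:
  [0] +1/48 = 1/48
S = 1/48
C² = P²·S² = 5/7 ; C = +0.845154

+√(5/7) = +0.845154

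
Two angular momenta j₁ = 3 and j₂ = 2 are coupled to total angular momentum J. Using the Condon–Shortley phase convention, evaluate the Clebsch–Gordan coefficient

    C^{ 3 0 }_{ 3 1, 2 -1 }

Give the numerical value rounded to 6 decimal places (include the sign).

+√(1/30) ≈ +0.182574

√[7·2!4!2!/9! · 4!2!1!3!3!3!] = √(96/5)
  +(−1)^0/∏(0,2,2,1,2,1)! = 1/8  (running 1/8)
  +(−1)^1/∏(1,1,1,0,3,2)! = -1/12  (running 1/24)
⟨..|..⟩ = √(96/5)·(1/24) = +0.182574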